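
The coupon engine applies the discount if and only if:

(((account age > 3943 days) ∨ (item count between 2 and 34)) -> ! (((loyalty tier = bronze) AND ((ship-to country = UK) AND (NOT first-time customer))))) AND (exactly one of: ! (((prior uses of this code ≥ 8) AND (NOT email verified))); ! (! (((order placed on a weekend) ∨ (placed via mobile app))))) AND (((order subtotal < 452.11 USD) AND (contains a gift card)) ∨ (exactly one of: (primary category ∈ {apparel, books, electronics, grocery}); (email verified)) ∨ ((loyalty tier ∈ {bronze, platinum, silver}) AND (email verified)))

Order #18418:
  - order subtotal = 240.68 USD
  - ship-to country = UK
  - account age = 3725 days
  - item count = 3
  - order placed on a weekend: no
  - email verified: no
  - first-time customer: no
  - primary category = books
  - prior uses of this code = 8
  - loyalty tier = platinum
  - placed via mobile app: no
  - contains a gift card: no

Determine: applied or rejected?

Atomic conditions:
  account age > 3943 days: 3725 > 3943 is false
  item count between 2 and 34: 3 in [2, 34] is true
  loyalty tier = bronze: platinum == bronze is false
  ship-to country = UK: UK == UK is true
  NOT first-time customer: no → true
  prior uses of this code ≥ 8: 8 ≥ 8 is true
  NOT email verified: no → true
  order placed on a weekend: no → false
  placed via mobile app: no → false
  order subtotal < 452.11 USD: 240.68 < 452.11 is true
  contains a gift card: no → false
  primary category ∈ {apparel, books, electronics, grocery}: books is in the set → true
  email verified: no → false
  loyalty tier ∈ {bronze, platinum, silver}: platinum is in the set → true
Combine:
[1.1] false OR true = true
[1.2.1.2] true AND true = true
[1.2.1] false AND true = false
[1.2] NOT false = true
[1] true → true = true
[2.1.1] true AND true = true
[2.1] NOT true = false
[2.2.1.1] false OR false = false
[2.2.1] NOT false = true
[2.2] NOT true = false
[2] exactly-one(false, false) = false
[3.1] true AND false = false
[3.2] exactly-one(true, false) = true
[3.3] true AND false = false
[3] false OR true OR false = true
[root] true AND false AND true = false
Overall: false → rejected

Rejected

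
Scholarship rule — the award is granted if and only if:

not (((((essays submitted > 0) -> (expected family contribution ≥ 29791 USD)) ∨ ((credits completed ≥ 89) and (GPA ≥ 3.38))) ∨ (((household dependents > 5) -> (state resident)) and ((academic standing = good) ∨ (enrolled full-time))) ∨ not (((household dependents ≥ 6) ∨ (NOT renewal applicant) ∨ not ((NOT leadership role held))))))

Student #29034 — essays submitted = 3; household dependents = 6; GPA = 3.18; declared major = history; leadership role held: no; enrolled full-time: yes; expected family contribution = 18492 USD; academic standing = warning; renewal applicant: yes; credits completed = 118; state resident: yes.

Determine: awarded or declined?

Atomic conditions:
  essays submitted > 0: 3 > 0 is true
  expected family contribution ≥ 29791 USD: 18492 ≥ 29791 is false
  credits completed ≥ 89: 118 ≥ 89 is true
  GPA ≥ 3.38: 3.18 ≥ 3.38 is false
  household dependents > 5: 6 > 5 is true
  state resident: yes → true
  academic standing = good: warning == good is false
  enrolled full-time: yes → true
  household dependents ≥ 6: 6 ≥ 6 is true
  NOT renewal applicant: yes → false
  NOT leadership role held: no → true
Combine:
[1.1.1] true → false = false
[1.1.2] true AND false = false
[1.1] false OR false = false
[1.2.1] true → true = true
[1.2.2] false OR true = true
[1.2] true AND true = true
[1.3.1.3] NOT true = false
[1.3.1] true OR false OR false = true
[1.3] NOT true = false
[1] false OR true OR false = true
[root] NOT true = false
Overall: false → declined

Declined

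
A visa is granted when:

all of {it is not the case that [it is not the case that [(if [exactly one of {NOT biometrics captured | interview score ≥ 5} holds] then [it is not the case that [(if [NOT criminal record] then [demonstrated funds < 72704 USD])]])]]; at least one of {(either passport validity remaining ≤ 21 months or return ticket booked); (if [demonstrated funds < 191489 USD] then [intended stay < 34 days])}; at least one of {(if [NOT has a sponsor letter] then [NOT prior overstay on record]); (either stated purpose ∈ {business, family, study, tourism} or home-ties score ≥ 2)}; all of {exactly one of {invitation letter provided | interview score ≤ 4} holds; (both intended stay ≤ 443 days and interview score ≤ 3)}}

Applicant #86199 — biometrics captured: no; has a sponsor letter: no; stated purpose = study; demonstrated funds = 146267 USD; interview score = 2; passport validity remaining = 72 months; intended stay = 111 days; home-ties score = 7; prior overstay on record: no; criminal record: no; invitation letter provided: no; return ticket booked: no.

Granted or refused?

Atomic conditions:
  NOT biometrics captured: no → true
  interview score ≥ 5: 2 ≥ 5 is false
  NOT criminal record: no → true
  demonstrated funds < 72704 USD: 146267 < 72704 is false
  passport validity remaining ≤ 21 months: 72 ≤ 21 is false
  return ticket booked: no → false
  demonstrated funds < 191489 USD: 146267 < 191489 is true
  intended stay < 34 days: 111 < 34 is false
  NOT has a sponsor letter: no → true
  NOT prior overstay on record: no → true
  stated purpose ∈ {business, family, study, tourism}: study is in the set → true
  home-ties score ≥ 2: 7 ≥ 2 is true
  invitation letter provided: no → false
  interview score ≤ 4: 2 ≤ 4 is true
  intended stay ≤ 443 days: 111 ≤ 443 is true
  interview score ≤ 3: 2 ≤ 3 is true
Combine:
[1.1.1.1] exactly-one(true, false) = true
[1.1.1.2.1] true → false = false
[1.1.1.2] NOT false = true
[1.1.1] true → true = true
[1.1] NOT true = false
[1] NOT false = true
[2.1] false OR false = false
[2.2] true → false = false
[2] false OR false = false
[3.1] true → true = true
[3.2] true OR true = true
[3] true OR true = true
[4.1] exactly-one(false, true) = true
[4.2] true AND true = true
[4] true AND true = true
[root] true AND false AND true AND true = false
Overall: false → refused

Refused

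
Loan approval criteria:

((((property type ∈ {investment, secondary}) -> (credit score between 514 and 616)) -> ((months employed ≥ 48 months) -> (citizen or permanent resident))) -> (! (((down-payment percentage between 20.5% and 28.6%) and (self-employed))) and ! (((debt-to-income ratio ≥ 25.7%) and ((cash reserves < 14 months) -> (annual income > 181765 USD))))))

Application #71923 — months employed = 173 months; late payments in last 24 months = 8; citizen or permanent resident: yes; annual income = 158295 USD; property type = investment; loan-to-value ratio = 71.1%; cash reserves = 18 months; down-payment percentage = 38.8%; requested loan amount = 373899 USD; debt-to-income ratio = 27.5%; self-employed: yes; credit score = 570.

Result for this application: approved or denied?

Denied

Atomic conditions:
  property type ∈ {investment, secondary}: investment is in the set → true
  credit score between 514 and 616: 570 in [514, 616] is true
  months employed ≥ 48 months: 173 ≥ 48 is true
  citizen or permanent resident: yes → true
  down-payment percentage between 20.5% and 28.6%: 38.8 in [20.5, 28.6] is false
  self-employed: yes → true
  debt-to-income ratio ≥ 25.7%: 27.5 ≥ 25.7 is true
  cash reserves < 14 months: 18 < 14 is false
  annual income > 181765 USD: 158295 > 181765 is false
Combine:
[1.1] true → true = true
[1.2] true → true = true
[1] true → true = true
[2.1.1] false AND true = false
[2.1] NOT false = true
[2.2.1.2] false → false (antecedent false ⇒ implication holds) = true
[2.2.1] true AND true = true
[2.2] NOT true = false
[2] true AND false = false
[root] true → false = false
Overall: false → denied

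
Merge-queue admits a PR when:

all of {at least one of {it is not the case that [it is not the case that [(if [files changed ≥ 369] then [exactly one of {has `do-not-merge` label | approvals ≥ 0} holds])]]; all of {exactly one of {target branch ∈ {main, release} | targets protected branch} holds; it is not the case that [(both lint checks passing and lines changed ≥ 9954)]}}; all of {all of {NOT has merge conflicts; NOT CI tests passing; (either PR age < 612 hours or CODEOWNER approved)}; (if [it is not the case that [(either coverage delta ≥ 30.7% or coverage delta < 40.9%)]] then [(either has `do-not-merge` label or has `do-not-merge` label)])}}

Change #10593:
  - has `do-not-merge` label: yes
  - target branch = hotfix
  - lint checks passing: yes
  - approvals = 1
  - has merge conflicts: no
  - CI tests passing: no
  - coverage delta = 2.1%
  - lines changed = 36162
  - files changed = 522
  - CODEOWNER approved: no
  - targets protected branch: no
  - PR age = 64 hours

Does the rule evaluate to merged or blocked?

Blocked

Atomic conditions:
  files changed ≥ 369: 522 ≥ 369 is true
  has `do-not-merge` label: yes → true
  approvals ≥ 0: 1 ≥ 0 is true
  target branch ∈ {main, release}: hotfix is not in the set → false
  targets protected branch: no → false
  lint checks passing: yes → true
  lines changed ≥ 9954: 36162 ≥ 9954 is true
  NOT has merge conflicts: no → true
  NOT CI tests passing: no → true
  PR age < 612 hours: 64 < 612 is true
  CODEOWNER approved: no → false
  coverage delta ≥ 30.7%: 2.1 ≥ 30.7 is false
  coverage delta < 40.9%: 2.1 < 40.9 is true
Combine:
[1.1.1.1.2] exactly-one(true, true) = false
[1.1.1.1] true → false = false
[1.1.1] NOT false = true
[1.1] NOT true = false
[1.2.1] exactly-one(false, false) = false
[1.2.2.1] true AND true = true
[1.2.2] NOT true = false
[1.2] false AND false = false
[1] false OR false = false
[2.1.3] true OR false = true
[2.1] true AND true AND true = true
[2.2.1.1] false OR true = true
[2.2.1] NOT true = false
[2.2.2] true OR true = true
[2.2] false → true (antecedent false ⇒ implication holds) = true
[2] true AND true = true
[root] false AND true = false
Overall: false → blocked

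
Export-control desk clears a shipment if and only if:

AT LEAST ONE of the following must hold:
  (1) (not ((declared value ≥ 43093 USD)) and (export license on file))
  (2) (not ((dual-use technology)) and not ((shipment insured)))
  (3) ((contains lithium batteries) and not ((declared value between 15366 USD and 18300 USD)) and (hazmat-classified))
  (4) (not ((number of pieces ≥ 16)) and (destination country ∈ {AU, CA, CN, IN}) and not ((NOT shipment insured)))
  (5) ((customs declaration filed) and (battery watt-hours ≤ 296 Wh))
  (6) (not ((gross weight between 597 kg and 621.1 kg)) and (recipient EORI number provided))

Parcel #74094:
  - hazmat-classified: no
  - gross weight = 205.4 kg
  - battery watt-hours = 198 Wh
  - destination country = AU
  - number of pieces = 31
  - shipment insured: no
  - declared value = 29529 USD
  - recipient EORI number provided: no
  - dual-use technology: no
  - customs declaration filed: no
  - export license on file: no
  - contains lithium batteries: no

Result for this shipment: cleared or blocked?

Cleared

Atomic conditions:
  declared value ≥ 43093 USD: 29529 ≥ 43093 is false
  export license on file: no → false
  dual-use technology: no → false
  shipment insured: no → false
  contains lithium batteries: no → false
  declared value between 15366 USD and 18300 USD: 29529 in [15366, 18300] is false
  hazmat-classified: no → false
  number of pieces ≥ 16: 31 ≥ 16 is true
  destination country ∈ {AU, CA, CN, IN}: AU is in the set → true
  NOT shipment insured: no → true
  customs declaration filed: no → false
  battery watt-hours ≤ 296 Wh: 198 ≤ 296 is true
  gross weight between 597 kg and 621.1 kg: 205.4 in [597, 621.1] is false
  recipient EORI number provided: no → false
Combine:
[1.1] NOT false = true
[1] true AND false = false
[2.1] NOT false = true
[2.2] NOT false = true
[2] true AND true = true
[3.2] NOT false = true
[3] false AND true AND false = false
[4.1] NOT true = false
[4.3] NOT true = false
[4] false AND true AND false = false
[5] false AND true = false
[6.1] NOT false = true
[6] true AND false = false
[root] false OR true OR false OR false OR false OR false = true
Overall: true → cleared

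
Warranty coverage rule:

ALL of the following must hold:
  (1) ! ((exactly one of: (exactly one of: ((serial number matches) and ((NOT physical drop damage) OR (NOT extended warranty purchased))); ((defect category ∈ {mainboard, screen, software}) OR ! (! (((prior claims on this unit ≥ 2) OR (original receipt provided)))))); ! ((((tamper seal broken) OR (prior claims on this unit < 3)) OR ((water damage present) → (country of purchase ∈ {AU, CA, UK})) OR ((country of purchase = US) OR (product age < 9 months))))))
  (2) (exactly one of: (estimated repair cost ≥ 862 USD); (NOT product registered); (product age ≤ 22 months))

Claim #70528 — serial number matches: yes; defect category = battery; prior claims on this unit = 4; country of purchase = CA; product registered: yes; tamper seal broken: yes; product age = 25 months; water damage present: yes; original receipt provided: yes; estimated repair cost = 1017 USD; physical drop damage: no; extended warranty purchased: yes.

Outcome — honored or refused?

Atomic conditions:
  serial number matches: yes → true
  NOT physical drop damage: no → true
  NOT extended warranty purchased: yes → false
  defect category ∈ {mainboard, screen, software}: battery is not in the set → false
  prior claims on this unit ≥ 2: 4 ≥ 2 is true
  original receipt provided: yes → true
  tamper seal broken: yes → true
  prior claims on this unit < 3: 4 < 3 is false
  water damage present: yes → true
  country of purchase ∈ {AU, CA, UK}: CA is in the set → true
  country of purchase = US: CA == US is false
  product age < 9 months: 25 < 9 is false
  estimated repair cost ≥ 862 USD: 1017 ≥ 862 is true
  NOT product registered: yes → false
  product age ≤ 22 months: 25 ≤ 22 is false
Combine:
[1.1.1.1.2] true OR false = true
[1.1.1.1] true AND true = true
[1.1.1.2.2.1.1] true OR true = true
[1.1.1.2.2.1] NOT true = false
[1.1.1.2.2] NOT false = true
[1.1.1.2] false OR true = true
[1.1.1] exactly-one(true, true) = false
[1.1.2.1.1] true OR false = true
[1.1.2.1.2] true → true = true
[1.1.2.1.3] false OR false = false
[1.1.2.1] true OR true OR false = true
[1.1.2] NOT true = false
[1.1] exactly-one(false, false) = false
[1] NOT false = true
[2] exactly-one(true, false, false) = true
[root] true AND true = true
Overall: true → honored

Honored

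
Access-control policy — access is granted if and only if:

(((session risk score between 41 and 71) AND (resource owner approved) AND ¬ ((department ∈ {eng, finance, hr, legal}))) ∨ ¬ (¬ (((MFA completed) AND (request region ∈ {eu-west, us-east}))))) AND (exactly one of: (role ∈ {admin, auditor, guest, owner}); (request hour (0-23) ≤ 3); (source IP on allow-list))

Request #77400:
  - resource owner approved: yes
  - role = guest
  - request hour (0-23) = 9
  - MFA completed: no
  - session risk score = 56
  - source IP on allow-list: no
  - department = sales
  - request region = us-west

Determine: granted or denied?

Atomic conditions:
  session risk score between 41 and 71: 56 in [41, 71] is true
  resource owner approved: yes → true
  department ∈ {eng, finance, hr, legal}: sales is not in the set → false
  MFA completed: no → false
  request region ∈ {eu-west, us-east}: us-west is not in the set → false
  role ∈ {admin, auditor, guest, owner}: guest is in the set → true
  request hour (0-23) ≤ 3: 9 ≤ 3 is false
  source IP on allow-list: no → false
Combine:
[1.1.3] NOT false = true
[1.1] true AND true AND true = true
[1.2.1.1] false AND false = false
[1.2.1] NOT false = true
[1.2] NOT true = false
[1] true OR false = true
[2] exactly-one(true, false, false) = true
[root] true AND true = true
Overall: true → granted

Granted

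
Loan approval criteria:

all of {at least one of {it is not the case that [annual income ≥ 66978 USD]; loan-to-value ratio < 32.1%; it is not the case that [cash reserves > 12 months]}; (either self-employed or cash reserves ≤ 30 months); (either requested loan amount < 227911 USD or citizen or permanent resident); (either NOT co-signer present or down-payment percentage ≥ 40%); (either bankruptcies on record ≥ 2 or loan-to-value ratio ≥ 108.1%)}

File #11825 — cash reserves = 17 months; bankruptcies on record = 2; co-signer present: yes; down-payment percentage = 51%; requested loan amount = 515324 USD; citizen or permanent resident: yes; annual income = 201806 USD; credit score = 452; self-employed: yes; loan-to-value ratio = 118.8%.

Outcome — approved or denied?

Atomic conditions:
  annual income ≥ 66978 USD: 201806 ≥ 66978 is true
  loan-to-value ratio < 32.1%: 118.8 < 32.1 is false
  cash reserves > 12 months: 17 > 12 is true
  self-employed: yes → true
  cash reserves ≤ 30 months: 17 ≤ 30 is true
  requested loan amount < 227911 USD: 515324 < 227911 is false
  citizen or permanent resident: yes → true
  NOT co-signer present: yes → false
  down-payment percentage ≥ 40%: 51 ≥ 40 is true
  bankruptcies on record ≥ 2: 2 ≥ 2 is true
  loan-to-value ratio ≥ 108.1%: 118.8 ≥ 108.1 is true
Combine:
[1.1] NOT true = false
[1.3] NOT true = false
[1] false OR false OR false = false
[2] true OR true = true
[3] false OR true = true
[4] false OR true = true
[5] true OR true = true
[root] false AND true AND true AND true AND true = false
Overall: false → denied

Denied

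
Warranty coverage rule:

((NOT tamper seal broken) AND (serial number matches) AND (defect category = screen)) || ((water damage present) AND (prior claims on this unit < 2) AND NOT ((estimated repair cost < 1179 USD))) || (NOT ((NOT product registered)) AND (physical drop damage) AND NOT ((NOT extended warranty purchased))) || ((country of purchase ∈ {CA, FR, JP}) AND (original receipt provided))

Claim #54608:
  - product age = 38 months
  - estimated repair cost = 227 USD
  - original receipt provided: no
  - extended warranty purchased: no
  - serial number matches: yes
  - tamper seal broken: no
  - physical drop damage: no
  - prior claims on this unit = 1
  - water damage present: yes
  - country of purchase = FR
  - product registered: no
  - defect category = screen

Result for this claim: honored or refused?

Honored

Atomic conditions:
  NOT tamper seal broken: no → true
  serial number matches: yes → true
  defect category = screen: screen == screen is true
  water damage present: yes → true
  prior claims on this unit < 2: 1 < 2 is true
  estimated repair cost < 1179 USD: 227 < 1179 is true
  NOT product registered: no → true
  physical drop damage: no → false
  NOT extended warranty purchased: no → true
  country of purchase ∈ {CA, FR, JP}: FR is in the set → true
  original receipt provided: no → false
Combine:
[1] true AND true AND true = true
[2.3] NOT true = false
[2] true AND true AND false = false
[3.1] NOT true = false
[3.3] NOT true = false
[3] false AND false AND false = false
[4] true AND false = false
[root] true OR false OR false OR false = true
Overall: true → honored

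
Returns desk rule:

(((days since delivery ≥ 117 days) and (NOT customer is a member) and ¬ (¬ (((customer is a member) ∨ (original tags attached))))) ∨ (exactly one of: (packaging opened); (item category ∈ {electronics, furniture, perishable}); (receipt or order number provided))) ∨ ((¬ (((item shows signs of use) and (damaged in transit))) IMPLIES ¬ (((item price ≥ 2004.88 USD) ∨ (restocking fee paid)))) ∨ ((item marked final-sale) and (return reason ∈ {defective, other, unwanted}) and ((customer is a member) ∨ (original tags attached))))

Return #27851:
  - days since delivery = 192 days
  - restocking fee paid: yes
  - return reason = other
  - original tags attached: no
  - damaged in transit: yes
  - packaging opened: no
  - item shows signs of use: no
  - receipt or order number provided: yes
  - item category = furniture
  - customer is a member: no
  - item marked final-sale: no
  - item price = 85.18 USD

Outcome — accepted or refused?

Atomic conditions:
  days since delivery ≥ 117 days: 192 ≥ 117 is true
  NOT customer is a member: no → true
  customer is a member: no → false
  original tags attached: no → false
  packaging opened: no → false
  item category ∈ {electronics, furniture, perishable}: furniture is in the set → true
  receipt or order number provided: yes → true
  item shows signs of use: no → false
  damaged in transit: yes → true
  item price ≥ 2004.88 USD: 85.18 ≥ 2004.88 is false
  restocking fee paid: yes → true
  item marked final-sale: no → false
  return reason ∈ {defective, other, unwanted}: other is in the set → true
Combine:
[1.1.3.1.1] false OR false = false
[1.1.3.1] NOT false = true
[1.1.3] NOT true = false
[1.1] true AND true AND false = false
[1.2] exactly-one(false, true, true) = false
[1] false OR false = false
[2.1.1.1] false AND true = false
[2.1.1] NOT false = true
[2.1.2.1] false OR true = true
[2.1.2] NOT true = false
[2.1] true → false = false
[2.2.3] false OR false = false
[2.2] false AND true AND false = false
[2] false OR false = false
[root] false OR false = false
Overall: false → refused

Refused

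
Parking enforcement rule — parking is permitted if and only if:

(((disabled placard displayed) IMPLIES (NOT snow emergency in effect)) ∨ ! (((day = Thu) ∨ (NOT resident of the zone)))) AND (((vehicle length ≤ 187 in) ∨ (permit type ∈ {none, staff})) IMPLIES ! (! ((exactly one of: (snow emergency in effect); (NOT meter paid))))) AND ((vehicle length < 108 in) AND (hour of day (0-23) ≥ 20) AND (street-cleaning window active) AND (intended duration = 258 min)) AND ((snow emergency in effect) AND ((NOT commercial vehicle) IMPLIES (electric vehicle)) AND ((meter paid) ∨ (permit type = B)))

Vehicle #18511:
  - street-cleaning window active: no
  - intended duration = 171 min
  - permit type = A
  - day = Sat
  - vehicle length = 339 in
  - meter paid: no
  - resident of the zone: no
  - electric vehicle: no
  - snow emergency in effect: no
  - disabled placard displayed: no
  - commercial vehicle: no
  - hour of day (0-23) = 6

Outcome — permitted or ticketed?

Ticketed

Atomic conditions:
  disabled placard displayed: no → false
  NOT snow emergency in effect: no → true
  day = Thu: Sat == Thu is false
  NOT resident of the zone: no → true
  vehicle length ≤ 187 in: 339 ≤ 187 is false
  permit type ∈ {none, staff}: A is not in the set → false
  snow emergency in effect: no → false
  NOT meter paid: no → true
  vehicle length < 108 in: 339 < 108 is false
  hour of day (0-23) ≥ 20: 6 ≥ 20 is false
  street-cleaning window active: no → false
  intended duration = 258 min: 171 == 258 is false
  NOT commercial vehicle: no → true
  electric vehicle: no → false
  meter paid: no → false
  permit type = B: A == B is false
Combine:
[1.1] false → true (antecedent false ⇒ implication holds) = true
[1.2.1] false OR true = true
[1.2] NOT true = false
[1] true OR false = true
[2.1] false OR false = false
[2.2.1.1] exactly-one(false, true) = true
[2.2.1] NOT true = false
[2.2] NOT false = true
[2] false → true (antecedent false ⇒ implication holds) = true
[3] false AND false AND false AND false = false
[4.2] true → false = false
[4.3] false OR false = false
[4] false AND false AND false = false
[root] true AND true AND false AND false = false
Overall: false → ticketed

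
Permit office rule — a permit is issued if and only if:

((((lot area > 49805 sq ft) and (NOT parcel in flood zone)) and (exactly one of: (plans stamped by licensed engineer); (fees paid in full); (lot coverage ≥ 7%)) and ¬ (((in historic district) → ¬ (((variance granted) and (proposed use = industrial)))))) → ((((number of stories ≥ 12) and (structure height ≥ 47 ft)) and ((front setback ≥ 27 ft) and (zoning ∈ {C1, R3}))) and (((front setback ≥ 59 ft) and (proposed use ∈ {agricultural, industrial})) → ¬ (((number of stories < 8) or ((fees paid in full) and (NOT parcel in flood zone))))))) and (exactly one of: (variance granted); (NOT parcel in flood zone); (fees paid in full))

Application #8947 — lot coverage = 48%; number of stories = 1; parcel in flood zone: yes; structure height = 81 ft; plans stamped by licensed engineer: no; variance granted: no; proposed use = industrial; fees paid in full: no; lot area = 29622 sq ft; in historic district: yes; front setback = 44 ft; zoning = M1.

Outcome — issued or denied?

Atomic conditions:
  lot area > 49805 sq ft: 29622 > 49805 is false
  NOT parcel in flood zone: yes → false
  plans stamped by licensed engineer: no → false
  fees paid in full: no → false
  lot coverage ≥ 7%: 48 ≥ 7 is true
  in historic district: yes → true
  variance granted: no → false
  proposed use = industrial: industrial == industrial is true
  number of stories ≥ 12: 1 ≥ 12 is false
  structure height ≥ 47 ft: 81 ≥ 47 is true
  front setback ≥ 27 ft: 44 ≥ 27 is true
  zoning ∈ {C1, R3}: M1 is not in the set → false
  front setback ≥ 59 ft: 44 ≥ 59 is false
  proposed use ∈ {agricultural, industrial}: industrial is in the set → true
  number of stories < 8: 1 < 8 is true
Combine:
[1.1.1] false AND false = false
[1.1.2] exactly-one(false, false, true) = true
[1.1.3.1.2.1] false AND true = false
[1.1.3.1.2] NOT false = true
[1.1.3.1] true → true = true
[1.1.3] NOT true = false
[1.1] false AND true AND false = false
[1.2.1.1] false AND true = false
[1.2.1.2] true AND false = false
[1.2.1] false AND false = false
[1.2.2.1] false AND true = false
[1.2.2.2.1.2] false AND false = false
[1.2.2.2.1] true OR false = true
[1.2.2.2] NOT true = false
[1.2.2] false → false (antecedent false ⇒ implication holds) = true
[1.2] false AND true = false
[1] false → false (antecedent false ⇒ implication holds) = true
[2] exactly-one(false, false, false) = false
[root] true AND false = false
Overall: false → denied

Denied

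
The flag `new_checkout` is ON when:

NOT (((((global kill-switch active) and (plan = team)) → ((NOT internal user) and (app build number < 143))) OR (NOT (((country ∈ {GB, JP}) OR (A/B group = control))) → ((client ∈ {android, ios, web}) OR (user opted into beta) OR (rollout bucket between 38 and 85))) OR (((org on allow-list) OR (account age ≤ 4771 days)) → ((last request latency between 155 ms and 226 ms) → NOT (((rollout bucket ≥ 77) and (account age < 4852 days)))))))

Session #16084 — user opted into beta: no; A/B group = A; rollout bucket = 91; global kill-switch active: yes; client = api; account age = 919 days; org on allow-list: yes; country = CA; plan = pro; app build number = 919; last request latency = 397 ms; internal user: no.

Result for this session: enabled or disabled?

Atomic conditions:
  global kill-switch active: yes → true
  plan = team: pro == team is false
  NOT internal user: no → true
  app build number < 143: 919 < 143 is false
  country ∈ {GB, JP}: CA is not in the set → false
  A/B group = control: A == control is false
  client ∈ {android, ios, web}: api is not in the set → false
  user opted into beta: no → false
  rollout bucket between 38 and 85: 91 in [38, 85] is false
  org on allow-list: yes → true
  account age ≤ 4771 days: 919 ≤ 4771 is true
  last request latency between 155 ms and 226 ms: 397 in [155, 226] is false
  rollout bucket ≥ 77: 91 ≥ 77 is true
  account age < 4852 days: 919 < 4852 is true
Combine:
[1.1.1] true AND false = false
[1.1.2] true AND false = false
[1.1] false → false (antecedent false ⇒ implication holds) = true
[1.2.1.1] false OR false = false
[1.2.1] NOT false = true
[1.2.2] false OR false OR false = false
[1.2] true → false = false
[1.3.1] true OR true = true
[1.3.2.2.1] true AND true = true
[1.3.2.2] NOT true = false
[1.3.2] false → false (antecedent false ⇒ implication holds) = true
[1.3] true → true = true
[1] true OR false OR true = true
[root] NOT true = false
Overall: false → disabled

Disabled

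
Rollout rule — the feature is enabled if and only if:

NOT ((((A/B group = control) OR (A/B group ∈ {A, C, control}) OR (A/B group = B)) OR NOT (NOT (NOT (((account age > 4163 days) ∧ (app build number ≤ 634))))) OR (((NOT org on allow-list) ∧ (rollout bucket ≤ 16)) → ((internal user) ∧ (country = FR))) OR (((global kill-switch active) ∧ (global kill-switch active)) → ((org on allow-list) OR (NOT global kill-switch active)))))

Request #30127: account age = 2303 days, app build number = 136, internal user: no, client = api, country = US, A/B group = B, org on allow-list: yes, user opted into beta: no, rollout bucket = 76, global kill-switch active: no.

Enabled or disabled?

Atomic conditions:
  A/B group = control: B == control is false
  A/B group ∈ {A, C, control}: B is not in the set → false
  A/B group = B: B == B is true
  account age > 4163 days: 2303 > 4163 is false
  app build number ≤ 634: 136 ≤ 634 is true
  NOT org on allow-list: yes → false
  rollout bucket ≤ 16: 76 ≤ 16 is false
  internal user: no → false
  country = FR: US == FR is false
  global kill-switch active: no → false
  org on allow-list: yes → true
  NOT global kill-switch active: no → true
Combine:
[1.1] false OR false OR true = true
[1.2.1.1.1] false AND true = false
[1.2.1.1] NOT false = true
[1.2.1] NOT true = false
[1.2] NOT false = true
[1.3.1] false AND false = false
[1.3.2] false AND false = false
[1.3] false → false (antecedent false ⇒ implication holds) = true
[1.4.1] false AND false = false
[1.4.2] true OR true = true
[1.4] false → true (antecedent false ⇒ implication holds) = true
[1] true OR true OR true OR true = true
[root] NOT true = false
Overall: false → disabled

Disabled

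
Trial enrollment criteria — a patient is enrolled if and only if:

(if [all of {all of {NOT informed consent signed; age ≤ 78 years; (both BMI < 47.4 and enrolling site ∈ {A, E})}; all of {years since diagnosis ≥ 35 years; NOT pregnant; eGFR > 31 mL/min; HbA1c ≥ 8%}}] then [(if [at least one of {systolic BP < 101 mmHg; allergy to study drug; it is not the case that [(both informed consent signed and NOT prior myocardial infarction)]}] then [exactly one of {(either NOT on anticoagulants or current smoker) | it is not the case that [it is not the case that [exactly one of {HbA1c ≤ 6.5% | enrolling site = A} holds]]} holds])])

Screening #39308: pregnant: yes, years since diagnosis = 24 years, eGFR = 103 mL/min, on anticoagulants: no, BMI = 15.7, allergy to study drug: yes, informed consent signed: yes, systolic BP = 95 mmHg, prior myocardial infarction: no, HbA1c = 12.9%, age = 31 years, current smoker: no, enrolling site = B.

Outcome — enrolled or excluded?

Enrolled

Atomic conditions:
  NOT informed consent signed: yes → false
  age ≤ 78 years: 31 ≤ 78 is true
  BMI < 47.4: 15.7 < 47.4 is true
  enrolling site ∈ {A, E}: B is not in the set → false
  years since diagnosis ≥ 35 years: 24 ≥ 35 is false
  NOT pregnant: yes → false
  eGFR > 31 mL/min: 103 > 31 is true
  HbA1c ≥ 8%: 12.9 ≥ 8 is true
  systolic BP < 101 mmHg: 95 < 101 is true
  allergy to study drug: yes → true
  informed consent signed: yes → true
  NOT prior myocardial infarction: no → true
  NOT on anticoagulants: no → true
  current smoker: no → false
  HbA1c ≤ 6.5%: 12.9 ≤ 6.5 is false
  enrolling site = A: B == A is false
Combine:
[1.1.3] true AND false = false
[1.1] false AND true AND false = false
[1.2] false AND false AND true AND true = false
[1] false AND false = false
[2.1.3.1] true AND true = true
[2.1.3] NOT true = false
[2.1] true OR true OR false = true
[2.2.1] true OR false = true
[2.2.2.1.1] exactly-one(false, false) = false
[2.2.2.1] NOT false = true
[2.2.2] NOT true = false
[2.2] exactly-one(true, false) = true
[2] true → true = true
[root] false → true (antecedent false ⇒ implication holds) = true
Overall: true → enrolled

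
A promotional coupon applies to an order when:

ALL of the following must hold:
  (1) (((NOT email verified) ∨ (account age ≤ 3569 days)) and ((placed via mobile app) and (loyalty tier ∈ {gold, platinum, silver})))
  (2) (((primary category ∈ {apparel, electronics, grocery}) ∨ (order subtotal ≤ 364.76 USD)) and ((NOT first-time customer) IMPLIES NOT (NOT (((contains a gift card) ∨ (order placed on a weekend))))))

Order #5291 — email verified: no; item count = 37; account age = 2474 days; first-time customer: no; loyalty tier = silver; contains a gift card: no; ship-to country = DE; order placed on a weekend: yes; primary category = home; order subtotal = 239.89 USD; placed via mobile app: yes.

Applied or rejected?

Applied

Atomic conditions:
  NOT email verified: no → true
  account age ≤ 3569 days: 2474 ≤ 3569 is true
  placed via mobile app: yes → true
  loyalty tier ∈ {gold, platinum, silver}: silver is in the set → true
  primary category ∈ {apparel, electronics, grocery}: home is not in the set → false
  order subtotal ≤ 364.76 USD: 239.89 ≤ 364.76 is true
  NOT first-time customer: no → true
  contains a gift card: no → false
  order placed on a weekend: yes → true
Combine:
[1.1] true OR true = true
[1.2] true AND true = true
[1] true AND true = true
[2.1] false OR true = true
[2.2.2.1.1] false OR true = true
[2.2.2.1] NOT true = false
[2.2.2] NOT false = true
[2.2] true → true = true
[2] true AND true = true
[root] true AND true = true
Overall: true → applied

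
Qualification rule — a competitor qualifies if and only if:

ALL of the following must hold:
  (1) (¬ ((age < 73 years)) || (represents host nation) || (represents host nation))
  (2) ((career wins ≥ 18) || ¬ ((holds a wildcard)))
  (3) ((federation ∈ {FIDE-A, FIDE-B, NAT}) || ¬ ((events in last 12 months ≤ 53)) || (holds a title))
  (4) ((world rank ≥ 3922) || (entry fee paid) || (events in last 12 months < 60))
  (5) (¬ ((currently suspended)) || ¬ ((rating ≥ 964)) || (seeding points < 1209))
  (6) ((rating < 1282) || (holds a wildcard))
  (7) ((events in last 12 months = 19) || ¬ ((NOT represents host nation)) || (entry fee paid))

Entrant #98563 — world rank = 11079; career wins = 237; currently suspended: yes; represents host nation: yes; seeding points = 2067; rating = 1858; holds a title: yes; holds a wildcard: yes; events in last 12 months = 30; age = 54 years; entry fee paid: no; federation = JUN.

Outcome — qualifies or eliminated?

Eliminated

Atomic conditions:
  age < 73 years: 54 < 73 is true
  represents host nation: yes → true
  career wins ≥ 18: 237 ≥ 18 is true
  holds a wildcard: yes → true
  federation ∈ {FIDE-A, FIDE-B, NAT}: JUN is not in the set → false
  events in last 12 months ≤ 53: 30 ≤ 53 is true
  holds a title: yes → true
  world rank ≥ 3922: 11079 ≥ 3922 is true
  entry fee paid: no → false
  events in last 12 months < 60: 30 < 60 is true
  currently suspended: yes → true
  rating ≥ 964: 1858 ≥ 964 is true
  seeding points < 1209: 2067 < 1209 is false
  rating < 1282: 1858 < 1282 is false
  events in last 12 months = 19: 30 == 19 is false
  NOT represents host nation: yes → false
Combine:
[1.1] NOT true = false
[1] false OR true OR true = true
[2.2] NOT true = false
[2] true OR false = true
[3.2] NOT true = false
[3] false OR false OR true = true
[4] true OR false OR true = true
[5.1] NOT true = false
[5.2] NOT true = false
[5] false OR false OR false = false
[6] false OR true = true
[7.2] NOT false = true
[7] false OR true OR false = true
[root] true AND true AND true AND true AND false AND true AND true = false
Overall: false → eliminated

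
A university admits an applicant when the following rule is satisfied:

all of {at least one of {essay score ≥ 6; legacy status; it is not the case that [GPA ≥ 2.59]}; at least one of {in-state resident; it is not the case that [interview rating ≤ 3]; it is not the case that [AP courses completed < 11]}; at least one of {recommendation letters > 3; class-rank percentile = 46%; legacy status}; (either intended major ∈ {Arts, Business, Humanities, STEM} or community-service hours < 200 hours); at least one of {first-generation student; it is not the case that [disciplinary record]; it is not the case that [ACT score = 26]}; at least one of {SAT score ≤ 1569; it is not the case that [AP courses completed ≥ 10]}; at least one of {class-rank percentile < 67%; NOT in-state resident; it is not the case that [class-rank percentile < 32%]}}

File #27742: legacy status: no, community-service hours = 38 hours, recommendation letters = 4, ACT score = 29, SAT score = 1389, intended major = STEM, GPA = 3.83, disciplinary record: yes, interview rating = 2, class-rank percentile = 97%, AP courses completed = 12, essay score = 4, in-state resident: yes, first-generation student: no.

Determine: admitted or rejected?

Atomic conditions:
  essay score ≥ 6: 4 ≥ 6 is false
  legacy status: no → false
  GPA ≥ 2.59: 3.83 ≥ 2.59 is true
  in-state resident: yes → true
  interview rating ≤ 3: 2 ≤ 3 is true
  AP courses completed < 11: 12 < 11 is false
  recommendation letters > 3: 4 > 3 is true
  class-rank percentile = 46%: 97 == 46 is false
  intended major ∈ {Arts, Business, Humanities, STEM}: STEM is in the set → true
  community-service hours < 200 hours: 38 < 200 is true
  first-generation student: no → false
  disciplinary record: yes → true
  ACT score = 26: 29 == 26 is false
  SAT score ≤ 1569: 1389 ≤ 1569 is true
  AP courses completed ≥ 10: 12 ≥ 10 is true
  class-rank percentile < 67%: 97 < 67 is false
  NOT in-state resident: yes → false
  class-rank percentile < 32%: 97 < 32 is false
Combine:
[1.3] NOT true = false
[1] false OR false OR false = false
[2.2] NOT true = false
[2.3] NOT false = true
[2] true OR false OR true = true
[3] true OR false OR false = true
[4] true OR true = true
[5.2] NOT true = false
[5.3] NOT false = true
[5] false OR false OR true = true
[6.2] NOT true = false
[6] true OR false = true
[7.3] NOT false = true
[7] false OR false OR true = true
[root] false AND true AND true AND true AND true AND true AND true = false
Overall: false → rejected

Rejected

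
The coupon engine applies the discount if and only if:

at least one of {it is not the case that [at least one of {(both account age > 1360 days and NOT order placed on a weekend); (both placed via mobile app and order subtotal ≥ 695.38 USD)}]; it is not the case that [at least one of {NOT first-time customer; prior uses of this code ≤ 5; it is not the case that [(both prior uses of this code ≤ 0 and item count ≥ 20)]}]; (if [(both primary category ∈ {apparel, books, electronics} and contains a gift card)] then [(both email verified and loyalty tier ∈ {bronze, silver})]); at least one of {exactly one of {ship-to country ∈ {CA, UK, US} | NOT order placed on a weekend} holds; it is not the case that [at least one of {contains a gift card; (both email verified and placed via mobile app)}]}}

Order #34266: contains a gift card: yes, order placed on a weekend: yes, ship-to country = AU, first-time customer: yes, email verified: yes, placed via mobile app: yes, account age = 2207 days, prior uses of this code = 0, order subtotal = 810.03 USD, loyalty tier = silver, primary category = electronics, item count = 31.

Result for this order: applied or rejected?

Applied

Atomic conditions:
  account age > 1360 days: 2207 > 1360 is true
  NOT order placed on a weekend: yes → false
  placed via mobile app: yes → true
  order subtotal ≥ 695.38 USD: 810.03 ≥ 695.38 is true
  NOT first-time customer: yes → false
  prior uses of this code ≤ 5: 0 ≤ 5 is true
  prior uses of this code ≤ 0: 0 ≤ 0 is true
  item count ≥ 20: 31 ≥ 20 is true
  primary category ∈ {apparel, books, electronics}: electronics is in the set → true
  contains a gift card: yes → true
  email verified: yes → true
  loyalty tier ∈ {bronze, silver}: silver is in the set → true
  ship-to country ∈ {CA, UK, US}: AU is not in the set → false
Combine:
[1.1.1] true AND false = false
[1.1.2] true AND true = true
[1.1] false OR true = true
[1] NOT true = false
[2.1.3.1] true AND true = true
[2.1.3] NOT true = false
[2.1] false OR true OR false = true
[2] NOT true = false
[3.1] true AND true = true
[3.2] true AND true = true
[3] true → true = true
[4.1] exactly-one(false, false) = false
[4.2.1.2] true AND true = true
[4.2.1] true OR true = true
[4.2] NOT true = false
[4] false OR false = false
[root] false OR false OR true OR false = true
Overall: true → applied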